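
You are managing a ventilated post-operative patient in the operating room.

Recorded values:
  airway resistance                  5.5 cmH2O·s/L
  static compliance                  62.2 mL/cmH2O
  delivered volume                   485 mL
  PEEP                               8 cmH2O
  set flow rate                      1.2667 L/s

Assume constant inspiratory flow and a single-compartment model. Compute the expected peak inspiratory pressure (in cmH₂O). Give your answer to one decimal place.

22.8

Equation of motion (constant flow): PIP = Vt/C + R·V̇ + PEEP.
PIP = 485/62.2 + 5.5×1.2667 + 8 = 7.797 + 6.967 + 8 = 22.764 cmH2O.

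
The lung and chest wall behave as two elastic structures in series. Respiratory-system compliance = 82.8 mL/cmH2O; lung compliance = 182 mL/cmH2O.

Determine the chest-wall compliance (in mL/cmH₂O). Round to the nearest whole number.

1/Ccw = 1/Crs − 1/CL.
1/Ccw = 1/82.8 − 1/182 = 0.006583.
Ccw = 151.91 mL/cmH2O.

152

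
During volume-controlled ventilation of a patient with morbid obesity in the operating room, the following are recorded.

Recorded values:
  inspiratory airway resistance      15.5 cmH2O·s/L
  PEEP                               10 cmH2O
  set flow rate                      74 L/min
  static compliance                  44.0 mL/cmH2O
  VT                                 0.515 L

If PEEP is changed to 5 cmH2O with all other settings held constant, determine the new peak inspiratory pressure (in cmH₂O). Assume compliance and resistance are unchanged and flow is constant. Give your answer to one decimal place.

35.8

Flow: 74 L/min ÷ 60 = 1.2333 L/s.
PIP = Vt/C + R·V̇ + PEEP (constant-flow equation of motion).
Only the baseline term changes: ΔPIP = ΔPEEP = 5 − 10 = -5.0 cmH2O.
Original PIP = 515/44.0 + 15.5×1.2333 + 10 = 40.821 cmH2O; new PIP = 40.821 + (-5.0) = 35.821 cmH2O.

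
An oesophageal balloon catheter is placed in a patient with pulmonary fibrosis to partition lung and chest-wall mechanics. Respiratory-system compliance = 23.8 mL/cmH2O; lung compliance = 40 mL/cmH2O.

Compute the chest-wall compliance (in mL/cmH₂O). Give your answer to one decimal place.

58.8

1/Ccw = 1/Crs − 1/CL.
1/Ccw = 1/23.8 − 1/40 = 0.01702.
Ccw = 58.754 mL/cmH2O.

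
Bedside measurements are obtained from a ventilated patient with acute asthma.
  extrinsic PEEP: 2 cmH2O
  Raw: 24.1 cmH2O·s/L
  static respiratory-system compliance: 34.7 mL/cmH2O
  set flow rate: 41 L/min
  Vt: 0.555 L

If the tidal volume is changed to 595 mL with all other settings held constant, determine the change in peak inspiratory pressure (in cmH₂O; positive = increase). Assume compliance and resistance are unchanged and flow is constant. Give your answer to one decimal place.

PIP = Vt/C + R·V̇ + PEEP (constant-flow equation of motion).
Only the elastic term changes: ΔPIP = ΔVt / C = (595 − 555) / 34.7 = 1.153 cmH2O.

1.2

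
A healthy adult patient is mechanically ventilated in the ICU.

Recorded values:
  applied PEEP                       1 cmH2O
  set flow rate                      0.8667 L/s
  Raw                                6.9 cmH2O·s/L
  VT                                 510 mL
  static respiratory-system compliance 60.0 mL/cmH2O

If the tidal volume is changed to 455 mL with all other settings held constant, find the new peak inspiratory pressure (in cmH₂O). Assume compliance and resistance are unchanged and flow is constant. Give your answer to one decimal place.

PIP = Vt/C + R·V̇ + PEEP (constant-flow equation of motion).
Only the elastic term changes: ΔPIP = ΔVt / C = (455 − 510) / 60.0 = -0.9167 cmH2O.
Original PIP = 510/60.0 + 6.9×0.8667 + 1 = 15.48 cmH2O; new PIP = 15.48 + (-0.9167) = 14.563 cmH2O.

14.6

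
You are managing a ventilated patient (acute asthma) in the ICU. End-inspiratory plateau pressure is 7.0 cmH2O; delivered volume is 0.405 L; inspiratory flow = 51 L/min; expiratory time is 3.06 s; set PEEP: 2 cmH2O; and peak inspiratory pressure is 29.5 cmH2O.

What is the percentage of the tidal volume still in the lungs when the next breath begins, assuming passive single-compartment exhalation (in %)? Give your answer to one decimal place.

Flow: 51 L/min ÷ 60 = 0.85 L/s.
R = (PIP − Pplat)/V̇ = (29.5 − 7.0) / 0.85 = 22.5/0.85 = 26.471 cmH2O·s/L.
C = Vt/(Pplat − PEEP) = 405.0 / (7.0 − 2) = 405.0/5.0 = 81.0 mL/cmH2O.
τ = R × C = 26.471 × 0.081 L/cmH2O = 2.144 s.
Fraction remaining at end-expiration = e^(−Te/τ) = e^(−3.06/2.144) = 0.24 → 24.0%.

24.0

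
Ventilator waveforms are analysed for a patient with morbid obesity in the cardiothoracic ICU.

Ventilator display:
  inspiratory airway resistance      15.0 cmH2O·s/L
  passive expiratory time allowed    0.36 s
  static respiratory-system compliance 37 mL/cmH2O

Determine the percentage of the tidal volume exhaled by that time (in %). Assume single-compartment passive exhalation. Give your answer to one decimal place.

47.7

τ = R × C = 15.0 × 37 mL/cmH2O = 15.0 × 0.037 L/cmH2O = 0.555 s.
Passive exhalation: V(t)/V₀ = e^(−t/τ) = e^(−0.36/0.555) = 0.5228.
Fraction exhaled = 1 − 0.5228 = 0.4772 → 47.72%.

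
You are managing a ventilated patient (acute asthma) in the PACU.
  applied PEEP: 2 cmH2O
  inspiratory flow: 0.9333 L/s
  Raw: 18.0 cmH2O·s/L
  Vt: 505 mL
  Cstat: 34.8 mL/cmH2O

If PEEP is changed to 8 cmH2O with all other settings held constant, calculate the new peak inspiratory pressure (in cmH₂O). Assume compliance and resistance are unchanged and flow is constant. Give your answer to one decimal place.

39.3

PIP = Vt/C + R·V̇ + PEEP (constant-flow equation of motion).
Only the baseline term changes: ΔPIP = ΔPEEP = 8 − 2 = 6.0 cmH2O.
Original PIP = 505/34.8 + 18.0×0.9333 + 2 = 33.311 cmH2O; new PIP = 33.311 + (6.0) = 39.311 cmH2O.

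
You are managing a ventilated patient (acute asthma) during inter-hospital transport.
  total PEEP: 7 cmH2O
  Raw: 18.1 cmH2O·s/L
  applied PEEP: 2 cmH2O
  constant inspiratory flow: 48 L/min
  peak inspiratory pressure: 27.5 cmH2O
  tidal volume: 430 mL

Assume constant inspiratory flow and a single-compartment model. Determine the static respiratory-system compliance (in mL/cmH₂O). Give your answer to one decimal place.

71.4

Flow: 48 L/min ÷ 60 = 0.8 L/s.
Total PEEP = 7 cmH2O (set 2 + intrinsic 5); this is the baseline alveolar pressure.
Equation of motion (constant flow): PIP = Vt/C + R·V̇ + PEEP.
Vt/C = PIP − R·V̇ − PEEP = 27.5 − 18.1×0.8 − 7 = 27.5 − 14.48 − 7 = 6.02 cmH2O.
C = Vt / 6.02 = 430 / 6.02 = 71.429 mL/cmH2O.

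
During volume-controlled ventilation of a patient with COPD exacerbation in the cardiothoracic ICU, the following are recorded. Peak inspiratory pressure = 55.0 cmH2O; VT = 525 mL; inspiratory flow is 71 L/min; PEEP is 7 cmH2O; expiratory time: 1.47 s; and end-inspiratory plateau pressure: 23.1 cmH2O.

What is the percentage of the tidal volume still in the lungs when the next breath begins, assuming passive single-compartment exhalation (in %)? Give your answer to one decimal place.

Flow: 71 L/min ÷ 60 = 1.1833 L/s.
R = (PIP − Pplat)/V̇ = (55.0 − 23.1) / 1.1833 = 31.9/1.1833 = 26.959 cmH2O·s/L.
C = Vt/(Pplat − PEEP) = 525.0 / (23.1 − 7) = 525.0/16.1 = 32.609 mL/cmH2O.
τ = R × C = 26.959 × 0.03261 L/cmH2O = 0.8791 s.
Fraction remaining at end-expiration = e^(−Te/τ) = e^(−1.47/0.8791) = 0.1878 → 18.78%.

18.8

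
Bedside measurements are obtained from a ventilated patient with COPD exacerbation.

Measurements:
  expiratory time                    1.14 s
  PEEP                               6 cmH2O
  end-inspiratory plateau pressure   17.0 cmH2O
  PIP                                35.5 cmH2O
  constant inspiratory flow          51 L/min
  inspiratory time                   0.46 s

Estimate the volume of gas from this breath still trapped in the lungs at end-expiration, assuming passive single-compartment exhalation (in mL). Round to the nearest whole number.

Flow: 51 L/min ÷ 60 = 0.85 L/s.
Vt = flow × Ti = 0.85 L/s × 0.46 s × 1000 mL/L = 391.0 mL.
R = (PIP − Pplat)/V̇ = (35.5 − 17.0) / 0.85 = 18.5/0.85 = 21.765 cmH2O·s/L.
C = Vt/(Pplat − PEEP) = 391.0 / (17.0 − 6) = 391.0/11.0 = 35.545 mL/cmH2O.
τ = R × C = 21.765 × 0.03555 L/cmH2O = 0.7737 s.
Fraction remaining = e^(−Te/τ) = e^(−1.14/0.7737) = 0.2291.
Trapped volume = 391.0 × 0.2291 = 89.578 mL.

90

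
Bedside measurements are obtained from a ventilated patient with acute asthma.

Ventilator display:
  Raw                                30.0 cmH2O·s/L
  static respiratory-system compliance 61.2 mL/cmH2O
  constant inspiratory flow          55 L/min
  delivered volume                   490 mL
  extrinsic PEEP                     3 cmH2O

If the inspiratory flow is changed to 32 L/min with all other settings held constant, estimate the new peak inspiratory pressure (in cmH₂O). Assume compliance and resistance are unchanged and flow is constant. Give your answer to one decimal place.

Flow: 55 L/min ÷ 60 = 0.9167 L/s.
New flow: 32 L/min ÷ 60 = 0.5333 L/s.
PIP = Vt/C + R·V̇ + PEEP (constant-flow equation of motion).
Only the resistive term changes: ΔPIP = R × ΔV̇ = 30.0 × (0.5333 − 0.9167) = 30.0 × -0.3834 = -11.502 cmH2O.
Original PIP = 490/61.2 + 30.0×0.9167 + 3 = 38.508 cmH2O; new PIP = 38.508 + (-11.502) = 27.006 cmH2O.

27.0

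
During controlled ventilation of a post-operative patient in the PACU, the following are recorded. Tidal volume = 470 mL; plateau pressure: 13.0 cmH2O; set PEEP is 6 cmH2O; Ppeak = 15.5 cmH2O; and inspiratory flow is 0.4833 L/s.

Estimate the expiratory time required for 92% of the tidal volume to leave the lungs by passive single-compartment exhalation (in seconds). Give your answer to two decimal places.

R = (PIP − Pplat)/V̇ = (15.5 − 13.0) / 0.4833 = 2.5/0.4833 = 5.173 cmH2O·s/L.
C = Vt/(Pplat − PEEP) = 470.0 / (13.0 − 6) = 470.0/7.0 = 67.143 mL/cmH2O.
τ = R × C = 5.173 × 0.06714 L/cmH2O = 0.3473 s.
t = −τ·ln(1 − 0.92) = −0.3473·ln(0.08) = 0.8772 s.

0.88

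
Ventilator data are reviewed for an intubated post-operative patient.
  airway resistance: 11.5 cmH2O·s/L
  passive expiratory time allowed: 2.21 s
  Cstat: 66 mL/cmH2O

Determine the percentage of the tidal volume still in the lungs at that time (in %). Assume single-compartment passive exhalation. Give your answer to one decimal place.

τ = R × C = 11.5 × 66 mL/cmH2O = 11.5 × 0.066 L/cmH2O = 0.759 s.
Passive exhalation: V(t)/V₀ = e^(−t/τ) = e^(−2.21/0.759) = 0.05438.
Fraction remaining = 0.05438 → 5.438%.

5.4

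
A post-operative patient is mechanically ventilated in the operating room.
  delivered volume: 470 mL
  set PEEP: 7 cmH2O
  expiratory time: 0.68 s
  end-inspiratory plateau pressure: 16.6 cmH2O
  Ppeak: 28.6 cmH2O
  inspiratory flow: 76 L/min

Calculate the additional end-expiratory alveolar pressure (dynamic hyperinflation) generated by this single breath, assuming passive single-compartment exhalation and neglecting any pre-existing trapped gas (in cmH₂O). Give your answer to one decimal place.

2.2

Flow: 76 L/min ÷ 60 = 1.2667 L/s.
R = (PIP − Pplat)/V̇ = (28.6 − 16.6) / 1.2667 = 12.0/1.2667 = 9.473 cmH2O·s/L.
C = Vt/(Pplat − PEEP) = 470.0 / (16.6 − 7) = 470.0/9.6 = 48.958 mL/cmH2O.
τ = R × C = 9.473 × 0.04896 L/cmH2O = 0.4638 s.
Fraction remaining = e^(−Te/τ) = e^(−0.68/0.4638) = 0.2308; trapped volume = 470.0 × 0.2308 = 108.48 mL.
Additional alveolar pressure from trapping ≈ V_trapped / C = 108.48 / 48.958 = 2.216 cmH2O.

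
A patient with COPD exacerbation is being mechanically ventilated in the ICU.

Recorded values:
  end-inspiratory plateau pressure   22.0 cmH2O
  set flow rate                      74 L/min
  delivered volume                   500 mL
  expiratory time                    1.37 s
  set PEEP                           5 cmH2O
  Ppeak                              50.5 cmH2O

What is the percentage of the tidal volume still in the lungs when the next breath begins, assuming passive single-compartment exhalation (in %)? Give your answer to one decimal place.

Flow: 74 L/min ÷ 60 = 1.2333 L/s.
R = (PIP − Pplat)/V̇ = (50.5 − 22.0) / 1.2333 = 28.5/1.2333 = 23.109 cmH2O·s/L.
C = Vt/(Pplat − PEEP) = 500.0 / (22.0 − 5) = 500.0/17.0 = 29.412 mL/cmH2O.
τ = R × C = 23.109 × 0.02941 L/cmH2O = 0.6796 s.
Fraction remaining at end-expiration = e^(−Te/τ) = e^(−1.37/0.6796) = 0.1332 → 13.32%.

13.3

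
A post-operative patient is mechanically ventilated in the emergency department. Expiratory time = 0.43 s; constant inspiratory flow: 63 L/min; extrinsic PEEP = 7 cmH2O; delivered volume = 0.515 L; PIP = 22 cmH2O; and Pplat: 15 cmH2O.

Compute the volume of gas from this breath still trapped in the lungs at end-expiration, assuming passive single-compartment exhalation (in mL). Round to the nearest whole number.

189

Flow: 63 L/min ÷ 60 = 1.05 L/s.
R = (PIP − Pplat)/V̇ = (22 − 15) / 1.05 = 7.0/1.05 = 6.667 cmH2O·s/L.
C = Vt/(Pplat − PEEP) = 515.0 / (15 − 7) = 515.0/8.0 = 64.375 mL/cmH2O.
τ = R × C = 6.667 × 0.06438 L/cmH2O = 0.4292 s.
Fraction remaining = e^(−Te/τ) = e^(−0.43/0.4292) = 0.3672.
Trapped volume = 515.0 × 0.3672 = 189.11 mL.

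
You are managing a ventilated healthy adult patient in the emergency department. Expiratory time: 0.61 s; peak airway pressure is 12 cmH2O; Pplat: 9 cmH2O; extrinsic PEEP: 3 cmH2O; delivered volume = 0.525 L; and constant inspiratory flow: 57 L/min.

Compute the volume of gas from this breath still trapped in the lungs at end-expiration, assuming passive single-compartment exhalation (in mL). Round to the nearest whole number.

Flow: 57 L/min ÷ 60 = 0.95 L/s.
R = (PIP − Pplat)/V̇ = (12 − 9) / 0.95 = 3.0/0.95 = 3.158 cmH2O·s/L.
C = Vt/(Pplat − PEEP) = 525.0 / (9 − 3) = 525.0/6.0 = 87.5 mL/cmH2O.
τ = R × C = 3.158 × 0.0875 L/cmH2O = 0.2763 s.
Fraction remaining = e^(−Te/τ) = e^(−0.61/0.2763) = 0.1099.
Trapped volume = 525.0 × 0.1099 = 57.698 mL.

58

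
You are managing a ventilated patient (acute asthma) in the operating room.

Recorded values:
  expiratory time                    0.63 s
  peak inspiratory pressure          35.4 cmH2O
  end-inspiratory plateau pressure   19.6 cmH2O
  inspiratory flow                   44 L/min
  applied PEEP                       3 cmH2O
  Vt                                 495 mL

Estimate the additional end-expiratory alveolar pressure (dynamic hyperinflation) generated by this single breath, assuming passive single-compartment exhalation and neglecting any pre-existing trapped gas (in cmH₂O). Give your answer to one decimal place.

6.2

Flow: 44 L/min ÷ 60 = 0.7333 L/s.
R = (PIP − Pplat)/V̇ = (35.4 − 19.6) / 0.7333 = 15.8/0.7333 = 21.546 cmH2O·s/L.
C = Vt/(Pplat − PEEP) = 495.0 / (19.6 − 3) = 495.0/16.6 = 29.819 mL/cmH2O.
τ = R × C = 21.546 × 0.02982 L/cmH2O = 0.6425 s.
Fraction remaining = e^(−Te/τ) = e^(−0.63/0.6425) = 0.3751; trapped volume = 495.0 × 0.3751 = 185.67 mL.
Additional alveolar pressure from trapping ≈ V_trapped / C = 185.67 / 29.819 = 6.227 cmH2O.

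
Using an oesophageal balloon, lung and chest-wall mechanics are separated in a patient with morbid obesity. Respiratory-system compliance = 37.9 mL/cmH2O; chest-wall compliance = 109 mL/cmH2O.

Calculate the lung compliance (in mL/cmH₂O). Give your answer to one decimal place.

58.1

1/CL = 1/Crs − 1/Ccw.
1/CL = 1/37.9 − 1/109 = 0.01721.
CL = 58.106 mL/cmH2O.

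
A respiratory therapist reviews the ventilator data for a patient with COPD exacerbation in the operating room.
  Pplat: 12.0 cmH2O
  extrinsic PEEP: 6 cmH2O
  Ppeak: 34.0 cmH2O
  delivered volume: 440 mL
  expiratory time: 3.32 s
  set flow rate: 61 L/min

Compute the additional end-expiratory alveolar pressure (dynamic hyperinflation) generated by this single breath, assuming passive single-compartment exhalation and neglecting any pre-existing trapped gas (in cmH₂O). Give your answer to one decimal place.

Flow: 61 L/min ÷ 60 = 1.0167 L/s.
R = (PIP − Pplat)/V̇ = (34.0 − 12.0) / 1.0167 = 22.0/1.0167 = 21.639 cmH2O·s/L.
C = Vt/(Pplat − PEEP) = 440.0 / (12.0 − 6) = 440.0/6.0 = 73.333 mL/cmH2O.
τ = R × C = 21.639 × 0.07333 L/cmH2O = 1.587 s.
Fraction remaining = e^(−Te/τ) = e^(−3.32/1.587) = 0.1234; trapped volume = 440.0 × 0.1234 = 54.296 mL.
Additional alveolar pressure from trapping ≈ V_trapped / C = 54.296 / 73.333 = 0.7404 cmH2O.

0.7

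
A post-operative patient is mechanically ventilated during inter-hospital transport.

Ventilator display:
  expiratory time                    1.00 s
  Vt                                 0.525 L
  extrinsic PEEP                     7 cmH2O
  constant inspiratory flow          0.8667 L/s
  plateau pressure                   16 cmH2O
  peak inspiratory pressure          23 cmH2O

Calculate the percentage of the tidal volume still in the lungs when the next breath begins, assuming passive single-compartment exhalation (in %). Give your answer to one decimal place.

R = (PIP − Pplat)/V̇ = (23 − 16) / 0.8667 = 7.0/0.8667 = 8.077 cmH2O·s/L.
C = Vt/(Pplat − PEEP) = 525.0 / (16 − 7) = 525.0/9.0 = 58.333 mL/cmH2O.
τ = R × C = 8.077 × 0.05833 L/cmH2O = 0.4711 s.
Fraction remaining at end-expiration = e^(−Te/τ) = e^(−1.00/0.4711) = 0.1197 → 11.97%.

12.0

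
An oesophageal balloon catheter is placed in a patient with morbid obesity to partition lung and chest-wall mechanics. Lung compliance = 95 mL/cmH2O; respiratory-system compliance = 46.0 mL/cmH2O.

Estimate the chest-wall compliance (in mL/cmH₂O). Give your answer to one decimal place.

1/Ccw = 1/Crs − 1/CL.
1/Ccw = 1/46.0 − 1/95 = 0.01121.
Ccw = 89.206 mL/cmH2O.

89.2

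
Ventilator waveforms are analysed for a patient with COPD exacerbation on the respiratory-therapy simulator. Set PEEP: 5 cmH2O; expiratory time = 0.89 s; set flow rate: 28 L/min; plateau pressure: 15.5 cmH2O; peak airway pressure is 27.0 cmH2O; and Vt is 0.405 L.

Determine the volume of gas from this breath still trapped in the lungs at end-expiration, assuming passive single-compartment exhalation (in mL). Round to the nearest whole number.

Flow: 28 L/min ÷ 60 = 0.4667 L/s.
R = (PIP − Pplat)/V̇ = (27.0 − 15.5) / 0.4667 = 11.5/0.4667 = 24.641 cmH2O·s/L.
C = Vt/(Pplat − PEEP) = 405.0 / (15.5 − 5) = 405.0/10.5 = 38.571 mL/cmH2O.
τ = R × C = 24.641 × 0.03857 L/cmH2O = 0.9504 s.
Fraction remaining = e^(−Te/τ) = e^(−0.89/0.9504) = 0.392.
Trapped volume = 405.0 × 0.392 = 158.76 mL.

159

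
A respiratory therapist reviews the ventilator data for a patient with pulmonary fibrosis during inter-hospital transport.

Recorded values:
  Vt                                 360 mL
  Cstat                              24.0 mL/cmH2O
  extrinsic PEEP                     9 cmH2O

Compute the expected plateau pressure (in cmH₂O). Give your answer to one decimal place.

24.0

Pplat = PEEP + Vt / Cstat = 9 + 360 / 24.0 = 9 + 15.0 = 24.0 cmH2O.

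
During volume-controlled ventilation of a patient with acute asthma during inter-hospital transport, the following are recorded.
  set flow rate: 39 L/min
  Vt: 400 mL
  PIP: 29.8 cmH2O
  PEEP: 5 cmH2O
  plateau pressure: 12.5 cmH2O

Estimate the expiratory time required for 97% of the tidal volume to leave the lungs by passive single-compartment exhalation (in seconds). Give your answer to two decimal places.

4.98

Flow: 39 L/min ÷ 60 = 0.65 L/s.
R = (PIP − Pplat)/V̇ = (29.8 − 12.5) / 0.65 = 17.3/0.65 = 26.615 cmH2O·s/L.
C = Vt/(Pplat − PEEP) = 400.0 / (12.5 − 5) = 400.0/7.5 = 53.333 mL/cmH2O.
τ = R × C = 26.615 × 0.05333 L/cmH2O = 1.419 s.
t = −τ·ln(1 − 0.97) = −1.419·ln(0.03) = 4.976 s.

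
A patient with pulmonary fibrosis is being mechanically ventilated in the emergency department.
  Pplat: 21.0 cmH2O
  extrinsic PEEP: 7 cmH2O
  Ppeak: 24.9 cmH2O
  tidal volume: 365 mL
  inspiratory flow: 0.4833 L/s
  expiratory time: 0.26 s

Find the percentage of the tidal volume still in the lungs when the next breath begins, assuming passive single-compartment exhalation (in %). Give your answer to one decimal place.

29.1

R = (PIP − Pplat)/V̇ = (24.9 − 21.0) / 0.4833 = 3.9/0.4833 = 8.07 cmH2O·s/L.
C = Vt/(Pplat − PEEP) = 365.0 / (21.0 − 7) = 365.0/14.0 = 26.071 mL/cmH2O.
τ = R × C = 8.07 × 0.02607 L/cmH2O = 0.2104 s.
Fraction remaining at end-expiration = e^(−Te/τ) = e^(−0.26/0.2104) = 0.2906 → 29.06%.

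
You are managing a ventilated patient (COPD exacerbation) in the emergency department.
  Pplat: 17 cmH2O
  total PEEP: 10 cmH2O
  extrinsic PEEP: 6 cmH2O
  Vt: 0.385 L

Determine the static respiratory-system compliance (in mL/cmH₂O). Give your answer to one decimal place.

End-expiratory occlusion gives total PEEP = 10 cmH2O (intrinsic PEEP = 10 − 6 = 4). Use total PEEP for the elastic gradient.
Cstat = Vt / (Pplat − PEEPtotal) = 385 / (17 − 10) = 385 / 7.0 = 55.0 mL/cmH2O.

55.0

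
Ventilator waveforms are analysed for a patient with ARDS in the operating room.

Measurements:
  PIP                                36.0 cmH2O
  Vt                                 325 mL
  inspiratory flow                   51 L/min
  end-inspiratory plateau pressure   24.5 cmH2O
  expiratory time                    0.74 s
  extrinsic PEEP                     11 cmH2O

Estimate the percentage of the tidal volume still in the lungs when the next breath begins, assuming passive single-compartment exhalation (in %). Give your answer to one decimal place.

Flow: 51 L/min ÷ 60 = 0.85 L/s.
R = (PIP − Pplat)/V̇ = (36.0 − 24.5) / 0.85 = 11.5/0.85 = 13.529 cmH2O·s/L.
C = Vt/(Pplat − PEEP) = 325.0 / (24.5 − 11) = 325.0/13.5 = 24.074 mL/cmH2O.
τ = R × C = 13.529 × 0.02407 L/cmH2O = 0.3256 s.
Fraction remaining at end-expiration = e^(−Te/τ) = e^(−0.74/0.3256) = 0.103 → 10.3%.

10.3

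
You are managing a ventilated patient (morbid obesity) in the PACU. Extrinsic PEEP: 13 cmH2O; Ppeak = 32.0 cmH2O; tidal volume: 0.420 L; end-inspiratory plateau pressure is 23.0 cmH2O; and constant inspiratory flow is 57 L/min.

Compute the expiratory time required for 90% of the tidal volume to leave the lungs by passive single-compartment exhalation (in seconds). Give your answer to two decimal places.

Flow: 57 L/min ÷ 60 = 0.95 L/s.
R = (PIP − Pplat)/V̇ = (32.0 − 23.0) / 0.95 = 9.0/0.95 = 9.474 cmH2O·s/L.
C = Vt/(Pplat − PEEP) = 420.0 / (23.0 − 13) = 420.0/10.0 = 42.0 mL/cmH2O.
τ = R × C = 9.474 × 0.042 L/cmH2O = 0.3979 s.
t = −τ·ln(1 − 0.90) = −0.3979·ln(0.1) = 0.9162 s.

0.92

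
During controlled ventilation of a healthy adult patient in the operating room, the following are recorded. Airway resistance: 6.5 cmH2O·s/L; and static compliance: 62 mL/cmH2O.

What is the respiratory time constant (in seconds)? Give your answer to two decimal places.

0.40

τ = R × C = 6.5 × 62 mL/cmH2O = 6.5 × 0.062 L/cmH2O = 0.403 s.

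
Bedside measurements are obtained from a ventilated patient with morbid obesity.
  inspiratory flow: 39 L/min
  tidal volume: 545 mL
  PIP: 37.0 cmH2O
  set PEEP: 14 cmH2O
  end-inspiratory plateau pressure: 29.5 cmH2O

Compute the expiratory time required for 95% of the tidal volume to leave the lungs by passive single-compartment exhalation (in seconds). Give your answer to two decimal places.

1.22

Flow: 39 L/min ÷ 60 = 0.65 L/s.
R = (PIP − Pplat)/V̇ = (37.0 − 29.5) / 0.65 = 7.5/0.65 = 11.538 cmH2O·s/L.
C = Vt/(Pplat − PEEP) = 545.0 / (29.5 − 14) = 545.0/15.5 = 35.161 mL/cmH2O.
τ = R × C = 11.538 × 0.03516 L/cmH2O = 0.4057 s.
t = −τ·ln(1 − 0.95) = −0.4057·ln(0.05) = 1.215 s.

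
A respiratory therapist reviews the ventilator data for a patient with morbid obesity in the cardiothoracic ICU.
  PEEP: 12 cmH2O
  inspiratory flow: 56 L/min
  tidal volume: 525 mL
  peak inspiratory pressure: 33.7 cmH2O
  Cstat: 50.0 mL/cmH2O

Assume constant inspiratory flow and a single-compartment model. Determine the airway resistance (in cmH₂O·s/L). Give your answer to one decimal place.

12.0

Flow: 56 L/min ÷ 60 = 0.9333 L/s.
Equation of motion (constant flow): PIP = Vt/C + R·V̇ + PEEP.
R·V̇ = PIP − Vt/C − PEEP = 33.7 − 525/50.0 − 12 = 33.7 − 10.5 − 12 = 11.2 cmH2O.
R = 11.2 / 0.9333 = 12.0 cmH2O·s/L.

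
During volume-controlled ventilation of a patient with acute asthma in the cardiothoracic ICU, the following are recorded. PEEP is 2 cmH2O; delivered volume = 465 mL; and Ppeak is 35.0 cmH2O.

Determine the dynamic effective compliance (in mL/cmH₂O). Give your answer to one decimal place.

Dynamic compliance = Vt / (PIP − PEEP) = 465 / (35.0 − 2) = 465 / 33.0 = 14.091 mL/cmH2O.

14.1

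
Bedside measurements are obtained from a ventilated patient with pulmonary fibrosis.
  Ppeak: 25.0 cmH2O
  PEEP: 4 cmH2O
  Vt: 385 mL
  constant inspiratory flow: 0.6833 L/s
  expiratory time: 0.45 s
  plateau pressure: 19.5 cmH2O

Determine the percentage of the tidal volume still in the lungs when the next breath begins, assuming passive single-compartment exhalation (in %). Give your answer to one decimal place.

R = (PIP − Pplat)/V̇ = (25.0 − 19.5) / 0.6833 = 5.5/0.6833 = 8.049 cmH2O·s/L.
C = Vt/(Pplat − PEEP) = 385.0 / (19.5 − 4) = 385.0/15.5 = 24.839 mL/cmH2O.
τ = R × C = 8.049 × 0.02484 L/cmH2O = 0.1999 s.
Fraction remaining at end-expiration = e^(−Te/τ) = e^(−0.45/0.1999) = 0.1053 → 10.53%.

10.5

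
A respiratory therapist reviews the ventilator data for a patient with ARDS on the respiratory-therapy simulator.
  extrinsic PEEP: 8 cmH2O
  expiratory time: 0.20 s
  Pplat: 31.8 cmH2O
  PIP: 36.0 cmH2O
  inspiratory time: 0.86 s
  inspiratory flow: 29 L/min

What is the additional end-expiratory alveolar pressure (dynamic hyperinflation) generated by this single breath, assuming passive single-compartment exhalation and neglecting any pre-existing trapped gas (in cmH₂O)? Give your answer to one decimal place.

6.4

Flow: 29 L/min ÷ 60 = 0.4833 L/s.
Vt = flow × Ti = 0.4833 L/s × 0.86 s × 1000 mL/L = 415.64 mL.
R = (PIP − Pplat)/V̇ = (36.0 − 31.8) / 0.4833 = 4.2/0.4833 = 8.69 cmH2O·s/L.
C = Vt/(Pplat − PEEP) = 415.64 / (31.8 − 8) = 415.64/23.8 = 17.464 mL/cmH2O.
τ = R × C = 8.69 × 0.01746 L/cmH2O = 0.1517 s.
Fraction remaining = e^(−Te/τ) = e^(−0.20/0.1517) = 0.2676; trapped volume = 415.64 × 0.2676 = 111.23 mL.
Additional alveolar pressure from trapping ≈ V_trapped / C = 111.23 / 17.464 = 6.369 cmH2O.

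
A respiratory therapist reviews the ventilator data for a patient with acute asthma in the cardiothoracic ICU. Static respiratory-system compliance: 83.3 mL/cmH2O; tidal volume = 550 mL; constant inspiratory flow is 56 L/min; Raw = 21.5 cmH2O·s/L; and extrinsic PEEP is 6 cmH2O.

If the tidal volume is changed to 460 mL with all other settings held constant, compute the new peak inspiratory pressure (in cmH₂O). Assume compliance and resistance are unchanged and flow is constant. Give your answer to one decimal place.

Flow: 56 L/min ÷ 60 = 0.9333 L/s.
PIP = Vt/C + R·V̇ + PEEP (constant-flow equation of motion).
Only the elastic term changes: ΔPIP = ΔVt / C = (460 − 550) / 83.3 = -1.08 cmH2O.
Original PIP = 550/83.3 + 21.5×0.9333 + 6 = 32.669 cmH2O; new PIP = 32.669 + (-1.08) = 31.589 cmH2O.

31.6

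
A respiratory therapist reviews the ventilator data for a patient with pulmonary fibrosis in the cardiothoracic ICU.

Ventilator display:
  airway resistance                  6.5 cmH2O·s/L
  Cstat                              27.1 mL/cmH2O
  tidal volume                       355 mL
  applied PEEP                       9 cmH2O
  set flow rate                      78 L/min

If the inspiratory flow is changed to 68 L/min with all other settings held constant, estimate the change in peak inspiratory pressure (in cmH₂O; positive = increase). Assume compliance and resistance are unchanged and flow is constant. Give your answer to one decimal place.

-1.1

Flow: 78 L/min ÷ 60 = 1.3 L/s.
New flow: 68 L/min ÷ 60 = 1.1333 L/s.
PIP = Vt/C + R·V̇ + PEEP (constant-flow equation of motion).
Only the resistive term changes: ΔPIP = R × ΔV̇ = 6.5 × (1.1333 − 1.3) = 6.5 × -0.1667 = -1.084 cmH2O.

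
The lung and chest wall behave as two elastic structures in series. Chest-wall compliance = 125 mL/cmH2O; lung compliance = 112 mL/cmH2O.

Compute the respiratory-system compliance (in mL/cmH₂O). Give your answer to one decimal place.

Lung and chest wall are elastances in series: 1/Crs = 1/CL + 1/Ccw.
1/Crs = 1/112 + 1/125 = 0.01693.
Crs = 59.067 mL/cmH2O.

59.1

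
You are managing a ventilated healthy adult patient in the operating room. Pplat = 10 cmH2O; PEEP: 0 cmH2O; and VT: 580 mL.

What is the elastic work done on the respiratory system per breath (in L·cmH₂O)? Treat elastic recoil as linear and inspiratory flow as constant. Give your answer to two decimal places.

Elastic work ≈ ½ × (Pplat − PEEP) × Vt = 0.5 × (10 − 0) × 0.580 L = 0.5 × 10.0 × 0.580 = 2.9 L·cmH2O.

2.90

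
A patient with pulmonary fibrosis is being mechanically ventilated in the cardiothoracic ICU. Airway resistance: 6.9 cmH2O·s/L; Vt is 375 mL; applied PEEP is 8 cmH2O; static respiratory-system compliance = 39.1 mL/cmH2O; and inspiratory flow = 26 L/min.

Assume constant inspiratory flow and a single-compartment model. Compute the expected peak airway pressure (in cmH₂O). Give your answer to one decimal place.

Flow: 26 L/min ÷ 60 = 0.4333 L/s.
Equation of motion (constant flow): PIP = Vt/C + R·V̇ + PEEP.
PIP = 375/39.1 + 6.9×0.4333 + 8 = 9.591 + 2.99 + 8 = 20.581 cmH2O.

20.6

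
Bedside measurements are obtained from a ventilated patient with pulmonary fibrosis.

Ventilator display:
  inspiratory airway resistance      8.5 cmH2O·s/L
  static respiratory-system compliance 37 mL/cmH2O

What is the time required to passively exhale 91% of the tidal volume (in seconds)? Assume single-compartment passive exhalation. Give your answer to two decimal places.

0.76

τ = R × C = 8.5 × 37 mL/cmH2O = 8.5 × 0.037 L/cmH2O = 0.3145 s.
Exhaled fraction f = 1 − e^(−t/τ) → t = −τ·ln(1 − f) = −0.3145·ln(0.09) = 0.7573 s.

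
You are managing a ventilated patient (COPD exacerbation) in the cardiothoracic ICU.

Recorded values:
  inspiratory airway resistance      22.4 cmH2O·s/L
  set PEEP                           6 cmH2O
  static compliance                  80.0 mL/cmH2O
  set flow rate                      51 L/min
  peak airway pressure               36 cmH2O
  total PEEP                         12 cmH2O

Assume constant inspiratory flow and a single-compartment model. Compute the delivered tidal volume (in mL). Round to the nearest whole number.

397

Flow: 51 L/min ÷ 60 = 0.85 L/s.
Total PEEP = 12 cmH2O (set 6 + intrinsic 6); this is the baseline alveolar pressure.
Equation of motion (constant flow): PIP = Vt/C + R·V̇ + PEEP.
Vt/C = PIP − R·V̇ − PEEP = 36 − 19.04 − 12 = 4.96 cmH2O.
Vt = C × 4.96 = 80.0 × 4.96 = 396.8 mL.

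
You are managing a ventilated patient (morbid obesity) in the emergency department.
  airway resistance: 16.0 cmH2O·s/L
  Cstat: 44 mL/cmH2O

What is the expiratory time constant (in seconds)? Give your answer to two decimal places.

0.70

τ = R × C = 16.0 × 44 mL/cmH2O = 16.0 × 0.044 L/cmH2O = 0.704 s.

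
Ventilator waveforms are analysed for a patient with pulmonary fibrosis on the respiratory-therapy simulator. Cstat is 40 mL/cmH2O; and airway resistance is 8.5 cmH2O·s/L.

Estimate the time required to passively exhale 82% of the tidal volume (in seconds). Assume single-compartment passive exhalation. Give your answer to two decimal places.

0.58

τ = R × C = 8.5 × 40 mL/cmH2O = 8.5 × 0.040 L/cmH2O = 0.34 s.
Exhaled fraction f = 1 − e^(−t/τ) → t = −τ·ln(1 − f) = −0.34·ln(0.18) = 0.583 s.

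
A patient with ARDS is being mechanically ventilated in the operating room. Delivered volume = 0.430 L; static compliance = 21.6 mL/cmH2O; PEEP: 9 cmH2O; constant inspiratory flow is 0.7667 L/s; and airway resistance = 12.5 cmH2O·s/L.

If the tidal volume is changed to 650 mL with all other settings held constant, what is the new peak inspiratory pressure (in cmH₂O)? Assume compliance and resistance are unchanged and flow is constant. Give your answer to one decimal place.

PIP = Vt/C + R·V̇ + PEEP (constant-flow equation of motion).
Only the elastic term changes: ΔPIP = ΔVt / C = (650 − 430) / 21.6 = 10.185 cmH2O.
Original PIP = 430/21.6 + 12.5×0.7667 + 9 = 38.491 cmH2O; new PIP = 38.491 + (10.185) = 48.676 cmH2O.

48.7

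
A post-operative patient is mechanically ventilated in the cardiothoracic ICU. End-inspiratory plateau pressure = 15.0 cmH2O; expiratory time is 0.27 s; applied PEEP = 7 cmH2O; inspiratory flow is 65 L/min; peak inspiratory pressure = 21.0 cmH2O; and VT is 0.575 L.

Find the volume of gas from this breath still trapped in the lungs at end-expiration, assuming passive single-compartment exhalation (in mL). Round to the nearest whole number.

Flow: 65 L/min ÷ 60 = 1.0833 L/s.
R = (PIP − Pplat)/V̇ = (21.0 − 15.0) / 1.0833 = 6.0/1.0833 = 5.539 cmH2O·s/L.
C = Vt/(Pplat − PEEP) = 575.0 / (15.0 − 7) = 575.0/8.0 = 71.875 mL/cmH2O.
τ = R × C = 5.539 × 0.07188 L/cmH2O = 0.3981 s.
Fraction remaining = e^(−Te/τ) = e^(−0.27/0.3981) = 0.5075.
Trapped volume = 575.0 × 0.5075 = 291.81 mL.

292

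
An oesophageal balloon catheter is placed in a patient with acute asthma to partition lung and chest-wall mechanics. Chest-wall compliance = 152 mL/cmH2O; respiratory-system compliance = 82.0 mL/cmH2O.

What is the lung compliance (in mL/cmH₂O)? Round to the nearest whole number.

1/CL = 1/Crs − 1/Ccw.
1/CL = 1/82.0 − 1/152 = 0.005616.
CL = 178.06 mL/cmH2O.

178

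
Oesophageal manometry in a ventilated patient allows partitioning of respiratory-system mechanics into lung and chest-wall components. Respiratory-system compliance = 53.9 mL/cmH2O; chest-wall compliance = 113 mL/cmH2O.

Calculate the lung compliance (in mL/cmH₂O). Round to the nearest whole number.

103

1/CL = 1/Crs − 1/Ccw.
1/CL = 1/53.9 − 1/113 = 0.009703.
CL = 103.06 mL/cmH2O.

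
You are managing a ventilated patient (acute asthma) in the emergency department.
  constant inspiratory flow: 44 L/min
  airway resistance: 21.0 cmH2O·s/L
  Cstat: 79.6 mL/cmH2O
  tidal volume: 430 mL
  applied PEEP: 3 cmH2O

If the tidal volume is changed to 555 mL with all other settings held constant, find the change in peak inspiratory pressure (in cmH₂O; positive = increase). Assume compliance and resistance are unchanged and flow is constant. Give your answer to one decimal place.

PIP = Vt/C + R·V̇ + PEEP (constant-flow equation of motion).
Only the elastic term changes: ΔPIP = ΔVt / C = (555 − 430) / 79.6 = 1.57 cmH2O.

1.6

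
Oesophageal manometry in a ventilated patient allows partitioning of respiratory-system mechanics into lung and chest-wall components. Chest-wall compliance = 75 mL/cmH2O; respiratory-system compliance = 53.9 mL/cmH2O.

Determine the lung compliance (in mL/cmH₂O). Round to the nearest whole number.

1/CL = 1/Crs − 1/Ccw.
1/CL = 1/53.9 − 1/75 = 0.00522.
CL = 191.57 mL/cmH2O.

192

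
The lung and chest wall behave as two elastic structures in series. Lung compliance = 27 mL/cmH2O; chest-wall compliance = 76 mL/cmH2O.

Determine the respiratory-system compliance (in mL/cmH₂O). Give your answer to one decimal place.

Lung and chest wall are elastances in series: 1/Crs = 1/CL + 1/Ccw.
1/Crs = 1/27 + 1/76 = 0.05019.
Crs = 19.924 mL/cmH2O.

19.9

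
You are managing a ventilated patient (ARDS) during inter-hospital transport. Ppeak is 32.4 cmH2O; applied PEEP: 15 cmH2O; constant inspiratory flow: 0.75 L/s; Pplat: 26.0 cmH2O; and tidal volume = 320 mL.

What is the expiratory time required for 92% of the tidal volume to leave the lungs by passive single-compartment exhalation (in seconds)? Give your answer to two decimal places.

0.63

R = (PIP − Pplat)/V̇ = (32.4 − 26.0) / 0.75 = 6.4/0.75 = 8.533 cmH2O·s/L.
C = Vt/(Pplat − PEEP) = 320.0 / (26.0 − 15) = 320.0/11.0 = 29.091 mL/cmH2O.
τ = R × C = 8.533 × 0.02909 L/cmH2O = 0.2482 s.
t = −τ·ln(1 − 0.92) = −0.2482·ln(0.08) = 0.6269 s.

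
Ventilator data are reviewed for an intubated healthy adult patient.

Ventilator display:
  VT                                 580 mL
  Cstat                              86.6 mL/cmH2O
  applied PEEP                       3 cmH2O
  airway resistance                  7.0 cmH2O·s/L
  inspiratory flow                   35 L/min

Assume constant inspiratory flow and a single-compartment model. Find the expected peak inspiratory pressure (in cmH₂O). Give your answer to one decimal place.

Flow: 35 L/min ÷ 60 = 0.5833 L/s.
Equation of motion (constant flow): PIP = Vt/C + R·V̇ + PEEP.
PIP = 580/86.6 + 7.0×0.5833 + 3 = 6.697 + 4.083 + 3 = 13.78 cmH2O.

13.8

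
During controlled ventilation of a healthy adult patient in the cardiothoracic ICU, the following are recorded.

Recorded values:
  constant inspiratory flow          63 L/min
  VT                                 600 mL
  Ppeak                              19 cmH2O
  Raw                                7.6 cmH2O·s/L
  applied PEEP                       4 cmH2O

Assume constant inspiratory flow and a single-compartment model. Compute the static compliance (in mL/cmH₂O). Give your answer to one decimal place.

Flow: 63 L/min ÷ 60 = 1.05 L/s.
Equation of motion (constant flow): PIP = Vt/C + R·V̇ + PEEP.
Vt/C = PIP − R·V̇ − PEEP = 19 − 7.6×1.05 − 4 = 19 − 7.98 − 4 = 7.02 cmH2O.
C = Vt / 7.02 = 600 / 7.02 = 85.47 mL/cmH2O.

85.5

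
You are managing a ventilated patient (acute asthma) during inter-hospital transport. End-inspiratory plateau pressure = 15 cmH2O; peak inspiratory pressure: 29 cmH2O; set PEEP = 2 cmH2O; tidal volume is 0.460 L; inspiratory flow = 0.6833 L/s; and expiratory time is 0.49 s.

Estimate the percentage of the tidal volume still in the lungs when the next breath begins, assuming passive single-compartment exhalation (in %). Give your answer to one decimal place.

R = (PIP − Pplat)/V̇ = (29 − 15) / 0.6833 = 14.0/0.6833 = 20.489 cmH2O·s/L.
C = Vt/(Pplat − PEEP) = 460.0 / (15 − 2) = 460.0/13.0 = 35.385 mL/cmH2O.
τ = R × C = 20.489 × 0.03539 L/cmH2O = 0.7251 s.
Fraction remaining at end-expiration = e^(−Te/τ) = e^(−0.49/0.7251) = 0.5088 → 50.88%.

50.9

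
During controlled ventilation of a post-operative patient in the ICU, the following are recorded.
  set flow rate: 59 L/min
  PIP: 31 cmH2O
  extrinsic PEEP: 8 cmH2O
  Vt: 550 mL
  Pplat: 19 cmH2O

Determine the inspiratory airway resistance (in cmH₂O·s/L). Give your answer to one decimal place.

12.2

Flow: 59 L/min ÷ 60 = 0.9833 L/s.
Raw = (PIP − Pplat) / flow = (31 − 19) / 0.9833 = 12.0 / 0.9833 = 12.204 cmH2O·s/L.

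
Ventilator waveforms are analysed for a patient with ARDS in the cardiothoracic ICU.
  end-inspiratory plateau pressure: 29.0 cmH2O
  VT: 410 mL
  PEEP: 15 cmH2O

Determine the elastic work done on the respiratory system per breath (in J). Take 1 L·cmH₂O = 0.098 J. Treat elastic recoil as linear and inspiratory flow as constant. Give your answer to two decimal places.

0.28

Elastic work ≈ ½ × (Pplat − PEEP) × Vt = 0.5 × (29.0 − 15) × 0.410 L = 0.5 × 14.0 × 0.410 = 2.87 L·cmH2O.
× 0.098 J/(L·cmH2O) → 0.2813 J.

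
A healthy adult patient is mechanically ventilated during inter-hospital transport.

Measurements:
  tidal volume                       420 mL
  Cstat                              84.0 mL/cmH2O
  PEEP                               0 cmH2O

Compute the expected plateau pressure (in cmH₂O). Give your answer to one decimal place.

Pplat = PEEP + Vt / Cstat = 0 + 420 / 84.0 = 0 + 5.0 = 5.0 cmH2O.

5.0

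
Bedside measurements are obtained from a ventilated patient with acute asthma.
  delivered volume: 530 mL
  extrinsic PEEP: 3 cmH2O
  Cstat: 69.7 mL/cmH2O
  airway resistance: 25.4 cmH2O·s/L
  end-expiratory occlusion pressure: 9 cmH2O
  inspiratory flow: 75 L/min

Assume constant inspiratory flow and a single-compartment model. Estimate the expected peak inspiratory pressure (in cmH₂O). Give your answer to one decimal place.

48.4

Flow: 75 L/min ÷ 60 = 1.25 L/s.
Total PEEP = 9 cmH2O (set 3 + intrinsic 6); this is the baseline alveolar pressure.
Equation of motion (constant flow): PIP = Vt/C + R·V̇ + PEEP.
PIP = 530/69.7 + 25.4×1.25 + 9 = 7.604 + 31.75 + 9 = 48.354 cmH2O.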